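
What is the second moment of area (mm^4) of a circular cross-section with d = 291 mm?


r = d / 2 = 291 / 2 = 145.5 mm
I = pi * r^4 / 4 = pi * 145.5^4 / 4
= 351999344.44 mm^4

351999344.44 mm^4


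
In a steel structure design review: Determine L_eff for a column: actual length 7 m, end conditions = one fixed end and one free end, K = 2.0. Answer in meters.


L_eff = K * L
= 2.0 * 7
= 14.0 m

14.0 m


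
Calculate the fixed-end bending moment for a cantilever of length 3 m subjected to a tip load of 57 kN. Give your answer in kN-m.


For a cantilever with a point load at the free end:
M_max = P * L = 57 * 3 = 171 kN-m

171 kN-m


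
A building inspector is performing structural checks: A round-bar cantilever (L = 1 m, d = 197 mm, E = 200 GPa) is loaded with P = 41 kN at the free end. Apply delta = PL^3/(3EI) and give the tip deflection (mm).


I = pi * d^4 / 64 = pi * 197^4 / 64 = 73932399.8 mm^4
L = 1000.0 mm, P = 41000.0 N, E = 200000.0 MPa
delta = P * L^3 / (3 * E * I)
= 41000.0 * 1000.0^3 / (3 * 200000.0 * 73932399.8)
= 0.9243 mm

0.9243 mm


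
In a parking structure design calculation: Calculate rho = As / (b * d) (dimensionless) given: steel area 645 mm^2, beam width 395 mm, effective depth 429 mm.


rho = As / (b * d)
= 645 / (395 * 429)
= 645 / 169455
= 0.003806 (dimensionless)

0.003806 (dimensionless)


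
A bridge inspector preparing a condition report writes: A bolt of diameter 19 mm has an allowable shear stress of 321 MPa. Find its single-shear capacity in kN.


A = pi * d^2 / 4 = pi * 19^2 / 4 = 283.5287 mm^2
V = f_v * A / 1000 = 321 * 283.5287 / 1000
= 91.0127 kN

91.0127 kN


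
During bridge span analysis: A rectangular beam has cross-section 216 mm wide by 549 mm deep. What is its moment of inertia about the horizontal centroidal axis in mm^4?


I = b * h^3 / 12
= 216 * 549^3 / 12
= 216 * 165469149 / 12
= 2978444682.0 mm^4

2978444682.0 mm^4


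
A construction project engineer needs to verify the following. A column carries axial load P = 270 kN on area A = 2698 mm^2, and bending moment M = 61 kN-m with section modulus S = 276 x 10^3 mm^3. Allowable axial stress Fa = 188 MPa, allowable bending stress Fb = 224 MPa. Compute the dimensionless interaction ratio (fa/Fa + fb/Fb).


f_a = P / A = 270000.0 / 2698 = 100.0741 MPa
f_b = M / S = 61000000.0 / 276000.0 = 221.0145 MPa
Ratio = f_a / Fa + f_b / Fb
= 100.0741 / 188 + 221.0145 / 224
= 1.519 (dimensionless)

1.519 (dimensionless)


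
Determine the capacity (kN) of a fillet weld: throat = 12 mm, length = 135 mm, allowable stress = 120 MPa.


Strength = throat * length * allowable stress
= 12 * 135 * 120 N
= 194400 N
= 194.4 kN

194.4 kN


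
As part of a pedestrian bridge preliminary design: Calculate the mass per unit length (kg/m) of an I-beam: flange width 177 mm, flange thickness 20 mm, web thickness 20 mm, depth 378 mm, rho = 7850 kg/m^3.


A_flanges = 2 * 177 * 20 = 7080 mm^2
A_web = (378 - 2 * 20) * 20 = 6760 mm^2
A_total = 7080 + 6760 = 13840 mm^2 = 0.013840 m^2
Weight = rho * A = 7850 * 0.013840 = 108.644 kg/m

108.644 kg/m


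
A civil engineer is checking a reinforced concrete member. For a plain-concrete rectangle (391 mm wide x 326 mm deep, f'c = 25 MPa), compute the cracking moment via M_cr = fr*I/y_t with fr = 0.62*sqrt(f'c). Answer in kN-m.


fr = 0.62 * sqrt(25) = 0.62 * 5.0 = 3.1 MPa
I = 391 * 326^3 / 12 = 1128881384.67 mm^4
y_t = 163.0 mm
M_cr = fr * I / y_t = 3.1 * 1128881384.67 / 163.0 N-mm
= 21.4695 kN-m

21.4695 kN-m


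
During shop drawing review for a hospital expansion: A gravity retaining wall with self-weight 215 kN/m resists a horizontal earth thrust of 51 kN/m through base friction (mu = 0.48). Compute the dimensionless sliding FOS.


Resisting force = mu * W = 0.48 * 215 = 103.2 kN/m
FOS = Resisting / Driving = 103.2 / 51
= 2.0235 (dimensionless)

2.0235 (dimensionless)


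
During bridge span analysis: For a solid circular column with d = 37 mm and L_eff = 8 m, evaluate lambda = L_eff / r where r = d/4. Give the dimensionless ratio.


Radius of gyration r = d / 4 = 37 / 4 = 9.25 mm
L_eff = 8000.0 mm
Slenderness ratio = L / r = 8000.0 / 9.25 = 864.86 (dimensionless)

864.86 (dimensionless)


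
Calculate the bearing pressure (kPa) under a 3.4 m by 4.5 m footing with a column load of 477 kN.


A = 3.4 * 4.5 = 15.3 m^2
q = P / A = 477 / 15.3
= 31.1765 kPa

31.1765 kPa


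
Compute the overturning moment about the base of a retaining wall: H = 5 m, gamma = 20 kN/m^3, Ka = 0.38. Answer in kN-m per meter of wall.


Pa = 0.5 * Ka * gamma * H^2
= 0.5 * 0.38 * 20 * 5^2
= 95.0 kN/m
Arm = H / 3 = 5 / 3 = 1.6667 m
Mo = Pa * arm = Pa * H / 3 = 95.0 * 5 / 3 = 158.3333 kN-m/m

158.3333 kN-m/m


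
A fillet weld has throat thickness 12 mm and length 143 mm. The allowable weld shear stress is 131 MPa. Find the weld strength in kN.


Strength = throat * length * allowable stress
= 12 * 143 * 131 N
= 224796 N
= 224.8 kN

224.8 kN


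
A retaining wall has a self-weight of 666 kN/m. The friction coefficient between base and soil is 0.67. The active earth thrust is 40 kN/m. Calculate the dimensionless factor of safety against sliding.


Resisting force = mu * W = 0.67 * 666 = 446.22 kN/m
FOS = Resisting / Driving = 446.22 / 40
= 11.1555 (dimensionless)

11.1555 (dimensionless)


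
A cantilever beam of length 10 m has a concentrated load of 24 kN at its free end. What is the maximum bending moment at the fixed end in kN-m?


For a cantilever with a point load at the free end:
M_max = P * L = 24 * 10 = 240 kN-m

240 kN-m


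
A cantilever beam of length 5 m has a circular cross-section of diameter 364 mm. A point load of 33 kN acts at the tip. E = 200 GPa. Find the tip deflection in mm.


I = pi * d^4 / 64 = pi * 364^4 / 64 = 861738374.79 mm^4
L = 5000.0 mm, P = 33000.0 N, E = 200000.0 MPa
delta = P * L^3 / (3 * E * I)
= 33000.0 * 5000.0^3 / (3 * 200000.0 * 861738374.79)
= 7.9781 mm

7.9781 mm


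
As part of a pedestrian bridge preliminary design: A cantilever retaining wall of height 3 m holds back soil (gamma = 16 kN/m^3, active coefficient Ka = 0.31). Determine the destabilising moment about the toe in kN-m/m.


Pa = 0.5 * Ka * gamma * H^2
= 0.5 * 0.31 * 16 * 3^2
= 22.32 kN/m
Arm = H / 3 = 3 / 3 = 1.0 m
Mo = Pa * arm = Pa * H / 3 = 22.32 * 3 / 3 = 22.32 kN-m/m

22.32 kN-m/m


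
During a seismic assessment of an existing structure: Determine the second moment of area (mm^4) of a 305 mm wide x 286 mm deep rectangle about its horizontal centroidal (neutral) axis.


I = b * h^3 / 12
= 305 * 286^3 / 12
= 305 * 23393656 / 12
= 594588756.67 mm^4

594588756.67 mm^4


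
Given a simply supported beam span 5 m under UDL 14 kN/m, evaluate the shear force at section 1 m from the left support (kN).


R_A = w * L / 2 = 14 * 5 / 2 = 35.0 kN
V(x) = R_A - w * x = 35.0 - 14 * 1
= 21.0 kN

21.0 kN


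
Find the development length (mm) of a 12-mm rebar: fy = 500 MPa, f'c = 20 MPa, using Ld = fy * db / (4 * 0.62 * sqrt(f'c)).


Ld = (fy * db) / (4 * 0.62 * sqrt(f'c))
= (500 * 12) / (4 * 0.62 * sqrt(20))
= 6000 / 11.0909
= 540.98 mm

540.98 mm


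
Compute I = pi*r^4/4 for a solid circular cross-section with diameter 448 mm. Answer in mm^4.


r = d / 2 = 448 / 2 = 224.0 mm
I = pi * r^4 / 4 = pi * 224.0^4 / 4
= 1977342744.66 mm^4

1977342744.66 mm^4


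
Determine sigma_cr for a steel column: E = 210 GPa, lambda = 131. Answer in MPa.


sigma_cr = pi^2 * E / lambda^2
= 9.8696 * 210000.0 / 131^2
= 9.8696 * 210000.0 / 17161
= 120.7748 MPa

120.7748 MPa


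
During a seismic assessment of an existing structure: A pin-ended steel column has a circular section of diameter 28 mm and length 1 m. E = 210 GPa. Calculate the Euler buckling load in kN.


I = pi * d^4 / 64 = 30171.86 mm^4
L = 1000.0 mm
P_cr = pi^2 * E * I / L^2
= 9.8696 * 210000.0 * 30171.86 / 1000.0^2
= 62534.7 N = 62.5347 kN

62.5347 kN


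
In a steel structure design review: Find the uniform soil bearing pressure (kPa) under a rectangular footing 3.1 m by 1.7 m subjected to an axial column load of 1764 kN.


A = 3.1 * 1.7 = 5.27 m^2
q = P / A = 1764 / 5.27
= 334.7249 kPa

334.7249 kPa


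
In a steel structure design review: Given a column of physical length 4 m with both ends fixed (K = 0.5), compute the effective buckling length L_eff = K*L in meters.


L_eff = K * L
= 0.5 * 4
= 2.0 m

2.0 m


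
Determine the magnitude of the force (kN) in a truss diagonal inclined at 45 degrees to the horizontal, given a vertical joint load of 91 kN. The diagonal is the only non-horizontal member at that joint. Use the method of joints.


At the joint, only the diagonal has a vertical component, so vertical equilibrium gives:
F * sin(45) = 91
F = 91 / sin(45)
= 91 / 0.707107
= 128.69 kN

128.69 kN


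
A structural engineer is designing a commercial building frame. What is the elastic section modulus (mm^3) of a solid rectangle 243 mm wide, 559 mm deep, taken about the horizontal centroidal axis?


S = b * h^2 / 6
= 243 * 559^2 / 6
= 243 * 312481 / 6
= 12655480.5 mm^3

12655480.5 mm^3


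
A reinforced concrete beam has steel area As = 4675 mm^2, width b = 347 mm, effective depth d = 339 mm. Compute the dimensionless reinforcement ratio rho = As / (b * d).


rho = As / (b * d)
= 4675 / (347 * 339)
= 4675 / 117633
= 0.039742 (dimensionless)

0.039742 (dimensionless)


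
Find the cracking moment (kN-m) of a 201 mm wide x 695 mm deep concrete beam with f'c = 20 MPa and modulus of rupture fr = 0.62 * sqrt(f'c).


fr = 0.62 * sqrt(20) = 0.62 * 4.4721 = 2.7727 MPa
I = 201 * 695^3 / 12 = 5623014781.25 mm^4
y_t = 347.5 mm
M_cr = fr * I / y_t = 2.7727 * 5623014781.25 / 347.5 N-mm
= 44.8664 kN-m

44.8664 kN-m


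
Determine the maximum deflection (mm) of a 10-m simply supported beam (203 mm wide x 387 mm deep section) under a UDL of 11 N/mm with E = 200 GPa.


I = 203 * 387^3 / 12 = 980500200.75 mm^4
L = 10000.0 mm, w = 11 N/mm, E = 200000.0 MPa
delta = 5 * w * L^4 / (384 * E * I)
= 5 * 11 * 10000.0^4 / (384 * 200000.0 * 980500200.75)
= 7.3039 mm

7.3039 mm


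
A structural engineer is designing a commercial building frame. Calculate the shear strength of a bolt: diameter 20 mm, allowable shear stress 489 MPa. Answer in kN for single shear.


A = pi * d^2 / 4 = pi * 20^2 / 4 = 314.1593 mm^2
V = f_v * A / 1000 = 489 * 314.1593 / 1000
= 153.6239 kN

153.6239 kN


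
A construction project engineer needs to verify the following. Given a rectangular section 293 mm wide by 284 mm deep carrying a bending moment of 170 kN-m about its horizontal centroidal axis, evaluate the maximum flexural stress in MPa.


I = b * h^3 / 12 = 293 * 284^3 / 12 = 559295589.33 mm^4
y = h / 2 = 284 / 2 = 142.0 mm
M = 170 kN-m = 170000000.0 N-mm
sigma = M * y / I = 170000000.0 * 142.0 / 559295589.33
= 43.16 MPa

43.16 MPa


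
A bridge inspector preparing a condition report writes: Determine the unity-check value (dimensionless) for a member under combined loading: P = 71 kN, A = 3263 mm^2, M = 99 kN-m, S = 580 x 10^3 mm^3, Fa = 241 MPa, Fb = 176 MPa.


f_a = P / A = 71000.0 / 3263 = 21.7591 MPa
f_b = M / S = 99000000.0 / 580000.0 = 170.6897 MPa
Ratio = f_a / Fa + f_b / Fb
= 21.7591 / 241 + 170.6897 / 176
= 1.0601 (dimensionless)

1.0601 (dimensionless)


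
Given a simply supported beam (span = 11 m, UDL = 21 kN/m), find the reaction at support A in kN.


Total load = w * L = 21 * 11 = 231 kN
By symmetry, each reaction R = total / 2 = 231 / 2 = 115.5 kN

115.5 kN


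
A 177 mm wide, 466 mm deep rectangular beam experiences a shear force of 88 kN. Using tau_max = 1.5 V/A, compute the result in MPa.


A = b * h = 177 * 466 = 82482 mm^2
V = 88 kN = 88000.0 N
tau_max = 1.5 * V / A = 1.5 * 88000.0 / 82482
= 1.6003 MPa

1.6003 MPa


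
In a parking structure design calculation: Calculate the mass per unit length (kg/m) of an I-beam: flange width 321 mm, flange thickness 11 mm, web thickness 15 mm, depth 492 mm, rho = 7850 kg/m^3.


A_flanges = 2 * 321 * 11 = 7062 mm^2
A_web = (492 - 2 * 11) * 15 = 7050 mm^2
A_total = 7062 + 7050 = 14112 mm^2 = 0.014112 m^2
Weight = rho * A = 7850 * 0.014112 = 110.7792 kg/m

110.7792 kg/m


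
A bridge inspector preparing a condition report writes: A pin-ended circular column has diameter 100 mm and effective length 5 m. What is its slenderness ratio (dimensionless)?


Radius of gyration r = d / 4 = 100 / 4 = 25.0 mm
L_eff = 5000.0 mm
Slenderness ratio = L / r = 5000.0 / 25.0 = 200.0 (dimensionless)

200.0 (dimensionless)


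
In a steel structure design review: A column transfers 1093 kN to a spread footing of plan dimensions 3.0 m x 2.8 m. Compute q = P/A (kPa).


A = 3.0 * 2.8 = 8.4 m^2
q = P / A = 1093 / 8.4
= 130.119 kPa

130.119 kPa


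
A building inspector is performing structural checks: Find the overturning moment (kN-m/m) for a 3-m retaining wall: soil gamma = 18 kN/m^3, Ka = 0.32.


Pa = 0.5 * Ka * gamma * H^2
= 0.5 * 0.32 * 18 * 3^2
= 25.92 kN/m
Arm = H / 3 = 3 / 3 = 1.0 m
Mo = Pa * arm = Pa * H / 3 = 25.92 * 3 / 3 = 25.92 kN-m/m

25.92 kN-m/m


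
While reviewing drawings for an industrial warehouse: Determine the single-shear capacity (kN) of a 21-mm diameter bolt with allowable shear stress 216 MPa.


A = pi * d^2 / 4 = pi * 21^2 / 4 = 346.3606 mm^2
V = f_v * A / 1000 = 216 * 346.3606 / 1000
= 74.8139 kN

74.8139 kN


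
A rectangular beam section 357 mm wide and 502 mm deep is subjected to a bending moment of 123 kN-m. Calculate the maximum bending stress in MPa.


I = b * h^3 / 12 = 357 * 502^3 / 12 = 3763553738.0 mm^4
y = h / 2 = 502 / 2 = 251.0 mm
M = 123 kN-m = 123000000.0 N-mm
sigma = M * y / I = 123000000.0 * 251.0 / 3763553738.0
= 8.2 MPa

8.2 MPa


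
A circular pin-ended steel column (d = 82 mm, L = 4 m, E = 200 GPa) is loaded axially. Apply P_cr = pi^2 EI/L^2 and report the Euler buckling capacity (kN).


I = pi * d^4 / 64 = 2219347.5 mm^4
L = 4000.0 mm
P_cr = pi^2 * E * I / L^2
= 9.8696 * 200000.0 * 2219347.5 / 4000.0^2
= 273801.02 N = 273.801 kN

273.801 kN


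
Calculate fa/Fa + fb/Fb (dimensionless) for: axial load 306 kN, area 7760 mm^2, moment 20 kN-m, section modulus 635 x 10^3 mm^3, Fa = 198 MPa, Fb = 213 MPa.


f_a = P / A = 306000.0 / 7760 = 39.433 MPa
f_b = M / S = 20000000.0 / 635000.0 = 31.4961 MPa
Ratio = f_a / Fa + f_b / Fb
= 39.433 / 198 + 31.4961 / 213
= 0.347 (dimensionless)

0.347 (dimensionless)


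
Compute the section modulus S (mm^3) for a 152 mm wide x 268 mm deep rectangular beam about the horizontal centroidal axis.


S = b * h^2 / 6
= 152 * 268^2 / 6
= 152 * 71824 / 6
= 1819541.33 mm^3

1819541.33 mm^3


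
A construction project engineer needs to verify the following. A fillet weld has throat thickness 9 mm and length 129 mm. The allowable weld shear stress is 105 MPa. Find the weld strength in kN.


Strength = throat * length * allowable stress
= 9 * 129 * 105 N
= 121905 N
= 121.91 kN

121.91 kN


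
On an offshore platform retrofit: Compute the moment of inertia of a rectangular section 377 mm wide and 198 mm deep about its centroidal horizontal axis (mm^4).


I = b * h^3 / 12
= 377 * 198^3 / 12
= 377 * 7762392 / 12
= 243868482.0 mm^4

243868482.0 mm^4


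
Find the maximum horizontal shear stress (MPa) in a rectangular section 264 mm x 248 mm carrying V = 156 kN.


A = b * h = 264 * 248 = 65472 mm^2
V = 156 kN = 156000.0 N
tau_max = 1.5 * V / A = 1.5 * 156000.0 / 65472
= 3.574 MPa

3.574 MPa


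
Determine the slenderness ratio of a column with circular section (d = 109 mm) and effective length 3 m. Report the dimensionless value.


Radius of gyration r = d / 4 = 109 / 4 = 27.25 mm
L_eff = 3000.0 mm
Slenderness ratio = L / r = 3000.0 / 27.25 = 110.09 (dimensionless)

110.09 (dimensionless)


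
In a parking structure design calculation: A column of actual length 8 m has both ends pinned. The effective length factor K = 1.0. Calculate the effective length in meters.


L_eff = K * L
= 1.0 * 8
= 8.0 m

8.0 m


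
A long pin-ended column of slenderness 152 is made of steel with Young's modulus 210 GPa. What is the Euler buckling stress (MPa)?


sigma_cr = pi^2 * E / lambda^2
= 9.8696 * 210000.0 / 152^2
= 9.8696 * 210000.0 / 23104
= 89.7081 MPa

89.7081 MPa


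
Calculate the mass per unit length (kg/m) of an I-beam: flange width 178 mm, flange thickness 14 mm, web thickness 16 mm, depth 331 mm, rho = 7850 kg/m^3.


A_flanges = 2 * 178 * 14 = 4984 mm^2
A_web = (331 - 2 * 14) * 16 = 4848 mm^2
A_total = 4984 + 4848 = 9832 mm^2 = 0.009832 m^2
Weight = rho * A = 7850 * 0.009832 = 77.1812 kg/m

77.1812 kg/m


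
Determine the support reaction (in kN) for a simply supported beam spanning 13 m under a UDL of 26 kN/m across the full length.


Total load = w * L = 26 * 13 = 338 kN
By symmetry, each reaction R = total / 2 = 338 / 2 = 169.0 kN

169.0 kN


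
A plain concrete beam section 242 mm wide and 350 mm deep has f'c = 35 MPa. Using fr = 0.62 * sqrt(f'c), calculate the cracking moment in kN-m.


fr = 0.62 * sqrt(35) = 0.62 * 5.9161 = 3.668 MPa
I = 242 * 350^3 / 12 = 864645833.33 mm^4
y_t = 175.0 mm
M_cr = fr * I / y_t = 3.668 * 864645833.33 / 175.0 N-mm
= 18.1228 kN-m

18.1228 kN-m


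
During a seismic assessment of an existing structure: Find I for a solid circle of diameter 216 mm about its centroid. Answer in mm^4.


r = d / 2 = 216 / 2 = 108.0 mm
I = pi * r^4 / 4 = pi * 108.0^4 / 4
= 106852553.05 mm^4

106852553.05 mm^4


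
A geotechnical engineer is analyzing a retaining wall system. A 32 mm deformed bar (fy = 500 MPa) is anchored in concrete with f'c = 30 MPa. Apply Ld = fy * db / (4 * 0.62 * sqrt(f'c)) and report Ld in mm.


Ld = (fy * db) / (4 * 0.62 * sqrt(f'c))
= (500 * 32) / (4 * 0.62 * sqrt(30))
= 16000 / 13.5835
= 1177.9 mm

1177.9 mm


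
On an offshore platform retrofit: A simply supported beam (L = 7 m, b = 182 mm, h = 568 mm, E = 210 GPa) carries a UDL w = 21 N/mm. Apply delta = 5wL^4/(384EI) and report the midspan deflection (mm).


I = 182 * 568^3 / 12 = 2779298218.67 mm^4
L = 7000.0 mm, w = 21 N/mm, E = 210000.0 MPa
delta = 5 * w * L^4 / (384 * E * I)
= 5 * 21 * 7000.0^4 / (384 * 210000.0 * 2779298218.67)
= 1.1249 mm

1.1249 mm


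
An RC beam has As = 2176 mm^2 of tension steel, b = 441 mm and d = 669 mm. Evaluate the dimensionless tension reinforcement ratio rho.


rho = As / (b * d)
= 2176 / (441 * 669)
= 2176 / 295029
= 0.007376 (dimensionless)

0.007376 (dimensionless)


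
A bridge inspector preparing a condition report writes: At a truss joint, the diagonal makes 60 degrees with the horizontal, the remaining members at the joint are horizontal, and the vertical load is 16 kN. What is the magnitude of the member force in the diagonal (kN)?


At the joint, only the diagonal has a vertical component, so vertical equilibrium gives:
F * sin(60) = 16
F = 16 / sin(60)
= 16 / 0.866025
= 18.48 kN

18.48 kN


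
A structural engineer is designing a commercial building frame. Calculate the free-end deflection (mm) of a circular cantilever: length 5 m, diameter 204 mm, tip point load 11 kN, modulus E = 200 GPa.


I = pi * d^4 / 64 = pi * 204^4 / 64 = 85014023.05 mm^4
L = 5000.0 mm, P = 11000.0 N, E = 200000.0 MPa
delta = P * L^3 / (3 * E * I)
= 11000.0 * 5000.0^3 / (3 * 200000.0 * 85014023.05)
= 26.9563 mm

26.9563 mm


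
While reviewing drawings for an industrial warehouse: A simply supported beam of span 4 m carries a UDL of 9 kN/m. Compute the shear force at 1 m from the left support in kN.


R_A = w * L / 2 = 9 * 4 / 2 = 18.0 kN
V(x) = R_A - w * x = 18.0 - 9 * 1
= 9.0 kN

9.0 kN


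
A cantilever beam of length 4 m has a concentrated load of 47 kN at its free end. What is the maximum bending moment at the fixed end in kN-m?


For a cantilever with a point load at the free end:
M_max = P * L = 47 * 4 = 188 kN-m

188 kN-m


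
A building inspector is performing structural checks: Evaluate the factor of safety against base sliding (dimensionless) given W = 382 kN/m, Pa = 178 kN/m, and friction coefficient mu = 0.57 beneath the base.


Resisting force = mu * W = 0.57 * 382 = 217.74 kN/m
FOS = Resisting / Driving = 217.74 / 178
= 1.2233 (dimensionless)

1.2233 (dimensionless)


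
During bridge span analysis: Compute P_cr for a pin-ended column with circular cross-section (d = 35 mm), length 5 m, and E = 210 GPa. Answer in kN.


I = pi * d^4 / 64 = 73661.76 mm^4
L = 5000.0 mm
P_cr = pi^2 * E * I / L^2
= 9.8696 * 210000.0 * 73661.76 / 5000.0^2
= 6106.9 N = 6.1069 kN

6.1069 kN


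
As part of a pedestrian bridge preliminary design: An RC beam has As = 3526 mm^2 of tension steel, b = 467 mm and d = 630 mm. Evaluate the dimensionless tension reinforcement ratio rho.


rho = As / (b * d)
= 3526 / (467 * 630)
= 3526 / 294210
= 0.011985 (dimensionless)

0.011985 (dimensionless)


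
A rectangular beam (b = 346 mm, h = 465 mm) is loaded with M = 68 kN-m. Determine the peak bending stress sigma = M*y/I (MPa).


I = b * h^3 / 12 = 346 * 465^3 / 12 = 2899036687.5 mm^4
y = h / 2 = 465 / 2 = 232.5 mm
M = 68 kN-m = 68000000.0 N-mm
sigma = M * y / I = 68000000.0 * 232.5 / 2899036687.5
= 5.45 MPa

5.45 MPa


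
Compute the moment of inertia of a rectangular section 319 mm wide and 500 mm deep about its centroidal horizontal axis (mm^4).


I = b * h^3 / 12
= 319 * 500^3 / 12
= 319 * 125000000 / 12
= 3322916666.67 mm^4

3322916666.67 mm^4


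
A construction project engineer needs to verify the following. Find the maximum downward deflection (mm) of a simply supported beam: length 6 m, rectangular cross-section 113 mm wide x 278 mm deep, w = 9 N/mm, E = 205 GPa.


I = 113 * 278^3 / 12 = 202316631.33 mm^4
L = 6000.0 mm, w = 9 N/mm, E = 205000.0 MPa
delta = 5 * w * L^4 / (384 * E * I)
= 5 * 9 * 6000.0^4 / (384 * 205000.0 * 202316631.33)
= 3.6619 mm

3.6619 mm


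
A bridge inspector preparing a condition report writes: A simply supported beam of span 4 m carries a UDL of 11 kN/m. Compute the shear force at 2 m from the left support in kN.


R_A = w * L / 2 = 11 * 4 / 2 = 22.0 kN
V(x) = R_A - w * x = 22.0 - 11 * 2
= 0.0 kN

0.0 kN


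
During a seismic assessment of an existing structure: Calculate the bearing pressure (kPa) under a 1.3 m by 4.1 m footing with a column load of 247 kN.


A = 1.3 * 4.1 = 5.33 m^2
q = P / A = 247 / 5.33
= 46.3415 kPa

46.3415 kPa


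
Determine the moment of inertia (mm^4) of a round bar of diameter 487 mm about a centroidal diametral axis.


r = d / 2 = 487 / 2 = 243.5 mm
I = pi * r^4 / 4 = pi * 243.5^4 / 4
= 2761122936.06 mm^4

2761122936.06 mm^4


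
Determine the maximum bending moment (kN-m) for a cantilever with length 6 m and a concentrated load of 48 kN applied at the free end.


For a cantilever with a point load at the free end:
M_max = P * L = 48 * 6 = 288 kN-m

288 kN-m


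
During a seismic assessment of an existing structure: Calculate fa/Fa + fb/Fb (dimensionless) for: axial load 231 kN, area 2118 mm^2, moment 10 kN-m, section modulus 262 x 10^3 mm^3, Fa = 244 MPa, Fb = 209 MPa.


f_a = P / A = 231000.0 / 2118 = 109.0652 MPa
f_b = M / S = 10000000.0 / 262000.0 = 38.1679 MPa
Ratio = f_a / Fa + f_b / Fb
= 109.0652 / 244 + 38.1679 / 209
= 0.6296 (dimensionless)

0.6296 (dimensionless)


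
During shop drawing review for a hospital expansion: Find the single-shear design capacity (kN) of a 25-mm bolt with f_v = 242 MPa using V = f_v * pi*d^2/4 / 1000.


A = pi * d^2 / 4 = pi * 25^2 / 4 = 490.8739 mm^2
V = f_v * A / 1000 = 242 * 490.8739 / 1000
= 118.7915 kN

118.7915 kN


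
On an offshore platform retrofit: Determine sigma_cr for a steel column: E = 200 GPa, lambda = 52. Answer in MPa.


sigma_cr = pi^2 * E / lambda^2
= 9.8696 * 200000.0 / 52^2
= 9.8696 * 200000.0 / 2704
= 730.0003 MPa

730.0003 MPa


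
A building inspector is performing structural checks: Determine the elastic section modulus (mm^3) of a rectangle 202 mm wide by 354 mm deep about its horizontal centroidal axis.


S = b * h^2 / 6
= 202 * 354^2 / 6
= 202 * 125316 / 6
= 4218972.0 mm^3

4218972.0 mm^3


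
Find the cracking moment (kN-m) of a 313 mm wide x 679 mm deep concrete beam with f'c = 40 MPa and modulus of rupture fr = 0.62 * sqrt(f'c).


fr = 0.62 * sqrt(40) = 0.62 * 6.3246 = 3.9212 MPa
I = 313 * 679^3 / 12 = 8165305050.58 mm^4
y_t = 339.5 mm
M_cr = fr * I / y_t = 3.9212 * 8165305050.58 / 339.5 N-mm
= 94.3093 kN-m

94.3093 kN-m


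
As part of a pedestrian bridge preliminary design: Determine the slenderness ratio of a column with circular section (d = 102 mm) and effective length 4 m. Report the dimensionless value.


Radius of gyration r = d / 4 = 102 / 4 = 25.5 mm
L_eff = 4000.0 mm
Slenderness ratio = L / r = 4000.0 / 25.5 = 156.86 (dimensionless)

156.86 (dimensionless)


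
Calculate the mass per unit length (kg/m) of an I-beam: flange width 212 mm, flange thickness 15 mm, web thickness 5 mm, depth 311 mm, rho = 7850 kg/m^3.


A_flanges = 2 * 212 * 15 = 6360 mm^2
A_web = (311 - 2 * 15) * 5 = 1405 mm^2
A_total = 6360 + 1405 = 7765 mm^2 = 0.007765 m^2
Weight = rho * A = 7850 * 0.007765 = 60.9552 kg/m

60.9552 kg/m


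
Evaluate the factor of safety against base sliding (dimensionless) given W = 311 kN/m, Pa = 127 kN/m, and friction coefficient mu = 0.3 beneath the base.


Resisting force = mu * W = 0.3 * 311 = 93.3 kN/m
FOS = Resisting / Driving = 93.3 / 127
= 0.7346 (dimensionless)

0.7346 (dimensionless)


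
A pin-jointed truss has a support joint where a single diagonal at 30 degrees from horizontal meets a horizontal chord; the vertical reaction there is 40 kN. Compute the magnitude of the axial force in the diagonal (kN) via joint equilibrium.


At the joint, only the diagonal has a vertical component, so vertical equilibrium gives:
F * sin(30) = 40
F = 40 / sin(30)
= 40 / 0.5
= 80.0 kN

80.0 kN


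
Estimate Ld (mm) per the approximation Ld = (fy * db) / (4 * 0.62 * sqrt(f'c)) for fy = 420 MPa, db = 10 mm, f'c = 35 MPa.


Ld = (fy * db) / (4 * 0.62 * sqrt(f'c))
= (420 * 10) / (4 * 0.62 * sqrt(35))
= 4200 / 14.6719
= 286.26 mm

286.26 mm


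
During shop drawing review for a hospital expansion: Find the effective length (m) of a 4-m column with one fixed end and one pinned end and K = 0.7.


L_eff = K * L
= 0.7 * 4
= 2.8 m

2.8 m


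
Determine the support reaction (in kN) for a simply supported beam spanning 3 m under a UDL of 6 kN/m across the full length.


Total load = w * L = 6 * 3 = 18 kN
By symmetry, each reaction R = total / 2 = 18 / 2 = 9.0 kN

9.0 kN


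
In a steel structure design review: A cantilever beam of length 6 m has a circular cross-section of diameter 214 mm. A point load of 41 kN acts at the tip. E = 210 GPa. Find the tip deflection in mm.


I = pi * d^4 / 64 = pi * 214^4 / 64 = 102949677.88 mm^4
L = 6000.0 mm, P = 41000.0 N, E = 210000.0 MPa
delta = P * L^3 / (3 * E * I)
= 41000.0 * 6000.0^3 / (3 * 210000.0 * 102949677.88)
= 136.5438 mm

136.5438 mm


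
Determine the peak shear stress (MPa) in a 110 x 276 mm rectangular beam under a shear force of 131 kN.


A = b * h = 110 * 276 = 30360 mm^2
V = 131 kN = 131000.0 N
tau_max = 1.5 * V / A = 1.5 * 131000.0 / 30360
= 6.4723 MPa

6.4723 MPa


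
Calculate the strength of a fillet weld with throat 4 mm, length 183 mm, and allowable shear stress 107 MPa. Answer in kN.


Strength = throat * length * allowable stress
= 4 * 183 * 107 N
= 78324 N
= 78.32 kN

78.32 kN


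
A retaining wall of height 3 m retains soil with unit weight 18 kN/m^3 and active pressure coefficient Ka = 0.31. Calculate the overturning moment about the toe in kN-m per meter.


Pa = 0.5 * Ka * gamma * H^2
= 0.5 * 0.31 * 18 * 3^2
= 25.11 kN/m
Arm = H / 3 = 3 / 3 = 1.0 m
Mo = Pa * arm = Pa * H / 3 = 25.11 * 3 / 3 = 25.11 kN-m/m

25.11 kN-m/m


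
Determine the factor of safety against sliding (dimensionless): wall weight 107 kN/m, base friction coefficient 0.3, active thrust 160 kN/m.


Resisting force = mu * W = 0.3 * 107 = 32.1 kN/m
FOS = Resisting / Driving = 32.1 / 160
= 0.2006 (dimensionless)

0.2006 (dimensionless)


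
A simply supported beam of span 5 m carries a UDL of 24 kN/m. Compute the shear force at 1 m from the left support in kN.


R_A = w * L / 2 = 24 * 5 / 2 = 60.0 kN
V(x) = R_A - w * x = 60.0 - 24 * 1
= 36.0 kN

36.0 kN


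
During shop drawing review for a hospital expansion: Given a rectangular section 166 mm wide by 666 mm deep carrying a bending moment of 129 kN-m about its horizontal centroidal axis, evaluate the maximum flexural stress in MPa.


I = b * h^3 / 12 = 166 * 666^3 / 12 = 4086481428.0 mm^4
y = h / 2 = 666 / 2 = 333.0 mm
M = 129 kN-m = 129000000.0 N-mm
sigma = M * y / I = 129000000.0 * 333.0 / 4086481428.0
= 10.51 MPa

10.51 MPa


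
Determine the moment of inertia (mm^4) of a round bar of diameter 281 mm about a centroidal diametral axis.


r = d / 2 = 281 / 2 = 140.5 mm
I = pi * r^4 / 4 = pi * 140.5^4 / 4
= 306051969.3 mm^4

306051969.3 mm^4


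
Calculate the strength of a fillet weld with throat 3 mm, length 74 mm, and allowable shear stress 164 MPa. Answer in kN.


Strength = throat * length * allowable stress
= 3 * 74 * 164 N
= 36408 N
= 36.41 kN

36.41 kN


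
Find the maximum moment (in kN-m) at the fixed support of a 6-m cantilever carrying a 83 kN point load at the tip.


For a cantilever with a point load at the free end:
M_max = P * L = 83 * 6 = 498 kN-m

498 kN-m


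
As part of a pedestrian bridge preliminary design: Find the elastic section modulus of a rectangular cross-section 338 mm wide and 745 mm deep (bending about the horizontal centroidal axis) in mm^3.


S = b * h^2 / 6
= 338 * 745^2 / 6
= 338 * 555025 / 6
= 31266408.33 mm^3

31266408.33 mm^3


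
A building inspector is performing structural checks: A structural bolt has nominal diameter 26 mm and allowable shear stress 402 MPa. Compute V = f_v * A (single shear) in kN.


A = pi * d^2 / 4 = pi * 26^2 / 4 = 530.9292 mm^2
V = f_v * A / 1000 = 402 * 530.9292 / 1000
= 213.4335 kN

213.4335 kN


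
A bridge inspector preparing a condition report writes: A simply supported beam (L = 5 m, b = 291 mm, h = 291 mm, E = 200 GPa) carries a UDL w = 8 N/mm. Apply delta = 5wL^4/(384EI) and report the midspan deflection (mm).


I = 291 * 291^3 / 12 = 597572646.75 mm^4
L = 5000.0 mm, w = 8 N/mm, E = 200000.0 MPa
delta = 5 * w * L^4 / (384 * E * I)
= 5 * 8 * 5000.0^4 / (384 * 200000.0 * 597572646.75)
= 0.5447 mm

0.5447 mm


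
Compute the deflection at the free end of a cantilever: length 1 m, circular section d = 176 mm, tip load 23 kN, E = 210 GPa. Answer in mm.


I = pi * d^4 / 64 = pi * 176^4 / 64 = 47099963.43 mm^4
L = 1000.0 mm, P = 23000.0 N, E = 210000.0 MPa
delta = P * L^3 / (3 * E * I)
= 23000.0 * 1000.0^3 / (3 * 210000.0 * 47099963.43)
= 0.7751 mm

0.7751 mm


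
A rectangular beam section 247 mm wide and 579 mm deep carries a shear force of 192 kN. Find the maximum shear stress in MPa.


A = b * h = 247 * 579 = 143013 mm^2
V = 192 kN = 192000.0 N
tau_max = 1.5 * V / A = 1.5 * 192000.0 / 143013
= 2.0138 MPa

2.0138 MPa


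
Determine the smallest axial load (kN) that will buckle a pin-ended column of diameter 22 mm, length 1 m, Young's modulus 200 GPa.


I = pi * d^4 / 64 = 11499.01 mm^4
L = 1000.0 mm
P_cr = pi^2 * E * I / L^2
= 9.8696 * 200000.0 * 11499.01 / 1000.0^2
= 22698.14 N = 22.6981 kN

22.6981 kN


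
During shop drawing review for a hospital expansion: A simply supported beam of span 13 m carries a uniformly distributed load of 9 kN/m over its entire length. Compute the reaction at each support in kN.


Total load = w * L = 9 * 13 = 117 kN
By symmetry, each reaction R = total / 2 = 117 / 2 = 58.5 kN

58.5 kN


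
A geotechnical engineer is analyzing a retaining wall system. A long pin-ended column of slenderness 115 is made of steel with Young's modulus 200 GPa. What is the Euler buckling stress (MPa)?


sigma_cr = pi^2 * E / lambda^2
= 9.8696 * 200000.0 / 115^2
= 9.8696 * 200000.0 / 13225
= 149.2568 MPa

149.2568 MPa


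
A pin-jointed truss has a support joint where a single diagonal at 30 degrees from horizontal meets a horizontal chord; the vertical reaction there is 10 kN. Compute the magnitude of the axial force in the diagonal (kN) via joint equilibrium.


At the joint, only the diagonal has a vertical component, so vertical equilibrium gives:
F * sin(30) = 10
F = 10 / sin(30)
= 10 / 0.5
= 20.0 kN

20.0 kN


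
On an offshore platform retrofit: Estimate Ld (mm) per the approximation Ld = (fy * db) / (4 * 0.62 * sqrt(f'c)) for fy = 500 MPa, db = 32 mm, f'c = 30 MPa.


Ld = (fy * db) / (4 * 0.62 * sqrt(f'c))
= (500 * 32) / (4 * 0.62 * sqrt(30))
= 16000 / 13.5835
= 1177.9 mm

1177.9 mm


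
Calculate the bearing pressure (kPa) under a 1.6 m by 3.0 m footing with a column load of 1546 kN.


A = 1.6 * 3.0 = 4.8 m^2
q = P / A = 1546 / 4.8
= 322.0833 kPa

322.0833 kPa


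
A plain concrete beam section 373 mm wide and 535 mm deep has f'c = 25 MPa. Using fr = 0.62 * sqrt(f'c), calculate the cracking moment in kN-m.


fr = 0.62 * sqrt(25) = 0.62 * 5.0 = 3.1 MPa
I = 373 * 535^3 / 12 = 4759802489.58 mm^4
y_t = 267.5 mm
M_cr = fr * I / y_t = 3.1 * 4759802489.58 / 267.5 N-mm
= 55.1603 kN-m

55.1603 kN-m


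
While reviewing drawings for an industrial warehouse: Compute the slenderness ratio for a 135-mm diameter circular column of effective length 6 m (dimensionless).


Radius of gyration r = d / 4 = 135 / 4 = 33.75 mm
L_eff = 6000.0 mm
Slenderness ratio = L / r = 6000.0 / 33.75 = 177.78 (dimensionless)

177.78 (dimensionless)


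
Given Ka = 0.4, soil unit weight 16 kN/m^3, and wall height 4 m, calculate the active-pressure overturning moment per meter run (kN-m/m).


Pa = 0.5 * Ka * gamma * H^2
= 0.5 * 0.4 * 16 * 4^2
= 51.2 kN/m
Arm = H / 3 = 4 / 3 = 1.3333 m
Mo = Pa * arm = Pa * H / 3 = 51.2 * 4 / 3 = 68.2667 kN-m/m

68.2667 kN-m/m


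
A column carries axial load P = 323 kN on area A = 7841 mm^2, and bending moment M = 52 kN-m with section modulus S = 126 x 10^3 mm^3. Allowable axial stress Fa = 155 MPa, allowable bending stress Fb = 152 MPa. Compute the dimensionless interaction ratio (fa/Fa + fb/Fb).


f_a = P / A = 323000.0 / 7841 = 41.1937 MPa
f_b = M / S = 52000000.0 / 126000.0 = 412.6984 MPa
Ratio = f_a / Fa + f_b / Fb
= 41.1937 / 155 + 412.6984 / 152
= 2.9809 (dimensionless)

2.9809 (dimensionless)


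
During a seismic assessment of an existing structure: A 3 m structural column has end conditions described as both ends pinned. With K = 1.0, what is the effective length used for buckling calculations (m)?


L_eff = K * L
= 1.0 * 3
= 3.0 m

3.0 m


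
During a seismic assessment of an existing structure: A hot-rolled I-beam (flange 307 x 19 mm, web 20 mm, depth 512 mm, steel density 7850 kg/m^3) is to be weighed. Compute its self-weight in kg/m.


A_flanges = 2 * 307 * 19 = 11666 mm^2
A_web = (512 - 2 * 19) * 20 = 9480 mm^2
A_total = 11666 + 9480 = 21146 mm^2 = 0.021146 m^2
Weight = rho * A = 7850 * 0.021146 = 165.9961 kg/m

165.9961 kg/m


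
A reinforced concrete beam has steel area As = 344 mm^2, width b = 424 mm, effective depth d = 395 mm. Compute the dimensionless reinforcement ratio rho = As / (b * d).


rho = As / (b * d)
= 344 / (424 * 395)
= 344 / 167480
= 0.002054 (dimensionless)

0.002054 (dimensionless)


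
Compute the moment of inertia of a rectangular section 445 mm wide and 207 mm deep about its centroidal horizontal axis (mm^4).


I = b * h^3 / 12
= 445 * 207^3 / 12
= 445 * 8869743 / 12
= 328919636.25 mm^4

328919636.25 mm^4


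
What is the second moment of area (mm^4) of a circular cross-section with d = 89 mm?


r = d / 2 = 89 / 2 = 44.5 mm
I = pi * r^4 / 4 = pi * 44.5^4 / 4
= 3079852.55 mm^4

3079852.55 mm^4


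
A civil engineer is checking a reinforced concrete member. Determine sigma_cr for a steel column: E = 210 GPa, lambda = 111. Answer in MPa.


sigma_cr = pi^2 * E / lambda^2
= 9.8696 * 210000.0 / 111^2
= 9.8696 * 210000.0 / 12321
= 168.2182 MPa

168.2182 MPa


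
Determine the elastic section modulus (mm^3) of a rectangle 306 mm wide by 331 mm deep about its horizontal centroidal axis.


S = b * h^2 / 6
= 306 * 331^2 / 6
= 306 * 109561 / 6
= 5587611.0 mm^3

5587611.0 mm^3


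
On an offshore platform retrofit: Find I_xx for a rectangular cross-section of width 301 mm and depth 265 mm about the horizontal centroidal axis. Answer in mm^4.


I = b * h^3 / 12
= 301 * 265^3 / 12
= 301 * 18609625 / 12
= 466791427.08 mm^4

466791427.08 mm^4


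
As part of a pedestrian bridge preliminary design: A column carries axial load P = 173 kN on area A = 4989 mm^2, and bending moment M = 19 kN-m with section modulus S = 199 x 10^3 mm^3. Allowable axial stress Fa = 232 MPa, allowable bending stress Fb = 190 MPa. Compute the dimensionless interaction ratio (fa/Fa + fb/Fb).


f_a = P / A = 173000.0 / 4989 = 34.6763 MPa
f_b = M / S = 19000000.0 / 199000.0 = 95.4774 MPa
Ratio = f_a / Fa + f_b / Fb
= 34.6763 / 232 + 95.4774 / 190
= 0.652 (dimensionless)

0.652 (dimensionless)


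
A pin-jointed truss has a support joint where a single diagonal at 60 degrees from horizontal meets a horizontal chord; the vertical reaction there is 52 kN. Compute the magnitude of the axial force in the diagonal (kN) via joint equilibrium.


At the joint, only the diagonal has a vertical component, so vertical equilibrium gives:
F * sin(60) = 52
F = 52 / sin(60)
= 52 / 0.866025
= 60.04 kN

60.04 kN


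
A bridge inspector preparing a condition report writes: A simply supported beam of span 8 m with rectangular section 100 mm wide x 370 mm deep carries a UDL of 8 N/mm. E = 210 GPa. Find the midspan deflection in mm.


I = 100 * 370^3 / 12 = 422108333.33 mm^4
L = 8000.0 mm, w = 8 N/mm, E = 210000.0 MPa
delta = 5 * w * L^4 / (384 * E * I)
= 5 * 8 * 8000.0^4 / (384 * 210000.0 * 422108333.33)
= 4.8133 mm

4.8133 mm


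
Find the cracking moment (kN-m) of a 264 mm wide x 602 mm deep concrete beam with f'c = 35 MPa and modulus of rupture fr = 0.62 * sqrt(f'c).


fr = 0.62 * sqrt(35) = 0.62 * 5.9161 = 3.668 MPa
I = 264 * 602^3 / 12 = 4799678576.0 mm^4
y_t = 301.0 mm
M_cr = fr * I / y_t = 3.668 * 4799678576.0 / 301.0 N-mm
= 58.4886 kN-m

58.4886 kN-m


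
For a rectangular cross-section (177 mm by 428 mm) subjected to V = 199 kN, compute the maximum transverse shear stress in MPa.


A = b * h = 177 * 428 = 75756 mm^2
V = 199 kN = 199000.0 N
tau_max = 1.5 * V / A = 1.5 * 199000.0 / 75756
= 3.9403 MPa

3.9403 MPa


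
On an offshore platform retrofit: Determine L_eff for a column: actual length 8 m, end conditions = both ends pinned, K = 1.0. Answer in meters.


L_eff = K * L
= 1.0 * 8
= 8.0 m

8.0 m


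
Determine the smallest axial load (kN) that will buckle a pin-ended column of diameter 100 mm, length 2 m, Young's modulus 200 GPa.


I = pi * d^4 / 64 = 4908738.52 mm^4
L = 2000.0 mm
P_cr = pi^2 * E * I / L^2
= 9.8696 * 200000.0 * 4908738.52 / 2000.0^2
= 2422365.37 N = 2422.3654 kN

2422.3654 kN


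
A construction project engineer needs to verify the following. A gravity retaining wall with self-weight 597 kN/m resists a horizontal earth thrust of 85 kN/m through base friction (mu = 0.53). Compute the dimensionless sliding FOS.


Resisting force = mu * W = 0.53 * 597 = 316.41 kN/m
FOS = Resisting / Driving = 316.41 / 85
= 3.7225 (dimensionless)

3.7225 (dimensionless)


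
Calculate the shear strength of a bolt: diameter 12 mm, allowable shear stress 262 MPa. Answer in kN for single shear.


A = pi * d^2 / 4 = pi * 12^2 / 4 = 113.0973 mm^2
V = f_v * A / 1000 = 262 * 113.0973 / 1000
= 29.6315 kN

29.6315 kN


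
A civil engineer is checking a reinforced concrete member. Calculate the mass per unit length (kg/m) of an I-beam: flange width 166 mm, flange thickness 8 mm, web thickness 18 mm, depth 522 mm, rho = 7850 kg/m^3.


A_flanges = 2 * 166 * 8 = 2656 mm^2
A_web = (522 - 2 * 8) * 18 = 9108 mm^2
A_total = 2656 + 9108 = 11764 mm^2 = 0.011764 m^2
Weight = rho * A = 7850 * 0.011764 = 92.3474 kg/m

92.3474 kg/m
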